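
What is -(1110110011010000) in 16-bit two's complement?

Original (sign bit 1, negative): 1110110011010000
Step 1 - Invert all bits: 0001001100101111
Step 2 - Add 1: 0001001100110000
Verification: 1110110011010000 + 0001001100110000 = 10000000000000000; discarding the end carry (carry out of the top bit) leaves the 16-bit value 0000000000000000, as required for x + (-x)



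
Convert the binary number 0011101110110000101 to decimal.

Sum of powers of 2 for each 1-bit:
2^0 + 2^2 + 2^7 + 2^8 + 2^10 + 2^11 + 2^12 + 2^14 + 2^15 + 2^16
= 1 + 4 + 128 + 256 + 1024 + 2048 + 4096 + 16384 + 32768 + 65536
= 122245



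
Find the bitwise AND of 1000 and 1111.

AND: 1 only when both bits are 1
  1000
& 1111
------
  1000
Decimal: 8 & 15 = 8



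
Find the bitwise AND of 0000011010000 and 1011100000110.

AND: 1 only when both bits are 1
  0000011010000
& 1011100000110
---------------
  0000000000000
Decimal: 208 & 5894 = 0



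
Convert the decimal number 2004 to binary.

Using repeated division by 2:
2004 ÷ 2 = 1002 remainder 0
1002 ÷ 2 = 501 remainder 0
501 ÷ 2 = 250 remainder 1
250 ÷ 2 = 125 remainder 0
125 ÷ 2 = 62 remainder 1
62 ÷ 2 = 31 remainder 0
31 ÷ 2 = 15 remainder 1
15 ÷ 2 = 7 remainder 1
7 ÷ 2 = 3 remainder 1
3 ÷ 2 = 1 remainder 1
1 ÷ 2 = 0 remainder 1
Reading remainders bottom to top: 11111010100



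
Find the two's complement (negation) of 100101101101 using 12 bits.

Original (sign bit 1, negative): 100101101101
Step 1 - Invert all bits: 011010010010
Step 2 - Add 1: 011010010011
Verification: 100101101101 + 011010010011 = 1000000000000; discarding the end carry (carry out of the top bit) leaves the 12-bit value 000000000000, as required for x + (-x)



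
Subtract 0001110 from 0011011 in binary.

Method 1 - Direct subtraction (column by column from the right: bit − bit − borrow-in; if negative, add 2 and borrow 1 from the next column):
borrow: 0011000
        0011011
-       0001110
---------------
        0001101

Method 2 - Add two's complement:
Two's complement of 0001110: invert → 1110001, add 1 → 1110010
  0011011
+ 1110010
---------
 10001101  (end carry out of the top bit = 1)
Discarding the end carry: 0001101
Decimal check:
  0011011 = 16 + 8 + 2 + 1 = 27
  0001110 = 8 + 4 + 2 = 14
  27 - 14 = 13, and 0001101 = 8 + 4 + 1 = 13 ✓



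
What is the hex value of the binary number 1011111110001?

Group into 4-bit nibbles from right:
  0001 = 1
  0111 = 7
  1111 = F
  0001 = 1
Result: 17F1



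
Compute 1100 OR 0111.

OR: 1 when either bit is 1
  1100
| 0111
------
  1111
Decimal: 12 | 7 = 15



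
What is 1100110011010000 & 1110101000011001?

AND: 1 only when both bits are 1
  1100110011010000
& 1110101000011001
------------------
  1100100000010000
Decimal: 52432 & 59929 = 51216



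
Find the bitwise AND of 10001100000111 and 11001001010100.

AND: 1 only when both bits are 1
  10001100000111
& 11001001010100
----------------
  10001000000100
Decimal: 8967 & 12884 = 8708



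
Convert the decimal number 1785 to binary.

Using repeated division by 2:
1785 ÷ 2 = 892 remainder 1
892 ÷ 2 = 446 remainder 0
446 ÷ 2 = 223 remainder 0
223 ÷ 2 = 111 remainder 1
111 ÷ 2 = 55 remainder 1
55 ÷ 2 = 27 remainder 1
27 ÷ 2 = 13 remainder 1
13 ÷ 2 = 6 remainder 1
6 ÷ 2 = 3 remainder 0
3 ÷ 2 = 1 remainder 1
1 ÷ 2 = 0 remainder 1
Reading remainders bottom to top: 11011111001



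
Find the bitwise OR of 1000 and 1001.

OR: 1 when either bit is 1
  1000
| 1001
------
  1001
Decimal: 8 | 9 = 9



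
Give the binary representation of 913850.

Using repeated division by 2:
913850 ÷ 2 = 456925 remainder 0
456925 ÷ 2 = 228462 remainder 1
228462 ÷ 2 = 114231 remainder 0
114231 ÷ 2 = 57115 remainder 1
57115 ÷ 2 = 28557 remainder 1
28557 ÷ 2 = 14278 remainder 1
14278 ÷ 2 = 7139 remainder 0
7139 ÷ 2 = 3569 remainder 1
3569 ÷ 2 = 1784 remainder 1
1784 ÷ 2 = 892 remainder 0
892 ÷ 2 = 446 remainder 0
446 ÷ 2 = 223 remainder 0
223 ÷ 2 = 111 remainder 1
111 ÷ 2 = 55 remainder 1
55 ÷ 2 = 27 remainder 1
27 ÷ 2 = 13 remainder 1
13 ÷ 2 = 6 remainder 1
6 ÷ 2 = 3 remainder 0
3 ÷ 2 = 1 remainder 1
1 ÷ 2 = 0 remainder 1
Reading remainders bottom to top: 11011111000110111010



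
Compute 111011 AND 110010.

AND: 1 only when both bits are 1
  111011
& 110010
--------
  110010
Decimal: 59 & 50 = 50



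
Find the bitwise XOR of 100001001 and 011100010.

XOR: 1 when bits differ
  100001001
^ 011100010
-----------
  111101011
Decimal: 265 ^ 226 = 491



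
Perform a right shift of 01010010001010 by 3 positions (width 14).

Original: 01010010001010 (decimal 5258)
Shift right by 3 positions
Drop the 3 low bits; fill with zeros on the left
Result: 00001010010001 (decimal 657)
Equivalent: 5258 >> 3 = 5258 ÷ 2^3 = 657



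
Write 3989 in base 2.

Using repeated division by 2:
3989 ÷ 2 = 1994 remainder 1
1994 ÷ 2 = 997 remainder 0
997 ÷ 2 = 498 remainder 1
498 ÷ 2 = 249 remainder 0
249 ÷ 2 = 124 remainder 1
124 ÷ 2 = 62 remainder 0
62 ÷ 2 = 31 remainder 0
31 ÷ 2 = 15 remainder 1
15 ÷ 2 = 7 remainder 1
7 ÷ 2 = 3 remainder 1
3 ÷ 2 = 1 remainder 1
1 ÷ 2 = 0 remainder 1
Reading remainders bottom to top: 111110010101



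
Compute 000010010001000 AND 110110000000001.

AND: 1 only when both bits are 1
  000010010001000
& 110110000000001
-----------------
  000010000000000
Decimal: 1160 & 27649 = 1024



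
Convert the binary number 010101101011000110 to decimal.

Sum of powers of 2 for each 1-bit:
2^1 + 2^2 + 2^6 + 2^7 + 2^9 + 2^11 + 2^12 + 2^14 + 2^16
= 2 + 4 + 64 + 128 + 512 + 2048 + 4096 + 16384 + 65536
= 88774



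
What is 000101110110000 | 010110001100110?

OR: 1 when either bit is 1
  000101110110000
| 010110001100110
-----------------
  010111111110110
Decimal: 2992 | 11366 = 12278



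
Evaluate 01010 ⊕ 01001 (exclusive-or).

XOR: 1 when bits differ
  01010
^ 01001
-------
  00011
Decimal: 10 ^ 9 = 3



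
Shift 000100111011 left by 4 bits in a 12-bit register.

Original: 000100111011 (decimal 315)
Shift left by 4 positions
Append 4 zeros on the right and drop the 4 high bits that overflow the 12-bit width
Result: 001110110000 (decimal 944)
Equivalent: 315 << 4 = 315 × 2^4 = 5040, truncated to 12 bits = 944



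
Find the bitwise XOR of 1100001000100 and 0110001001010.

XOR: 1 when bits differ
  1100001000100
^ 0110001001010
---------------
  1010000001110
Decimal: 6212 ^ 3146 = 5134



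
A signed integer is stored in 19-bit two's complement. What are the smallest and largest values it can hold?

For 19-bit two's complement:
Minimum: -2^18 = -262144
Maximum: 2^18 - 1 = 262143



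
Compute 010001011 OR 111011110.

OR: 1 when either bit is 1
  010001011
| 111011110
-----------
  111011111
Decimal: 139 | 478 = 479



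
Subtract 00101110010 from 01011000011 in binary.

Method 1 - Direct subtraction (column by column from the right: bit − bit − borrow-in; if negative, add 2 and borrow 1 from the next column):
borrow: 01011100000
        01011000011
-       00101110010
-------------------
        00101010001

Method 2 - Add two's complement:
Two's complement of 00101110010: invert → 11010001101, add 1 → 11010001110
  01011000011
+ 11010001110
-------------
 100101010001  (end carry out of the top bit = 1)
Discarding the end carry: 00101010001
Decimal check:
  01011000011 = 512 + 128 + 64 + 2 + 1 = 707
  00101110010 = 256 + 64 + 32 + 16 + 2 = 370
  707 - 370 = 337, and 00101010001 = 256 + 64 + 16 + 1 = 337 ✓



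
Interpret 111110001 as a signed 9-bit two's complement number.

Binary: 111110001
Sign bit: 1 (negative)
Invert: 000001110
Add 1:  000001111
Magnitude: 000001111 = 8 + 4 + 2 + 1 = 15
Value: -15



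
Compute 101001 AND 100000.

AND: 1 only when both bits are 1
  101001
& 100000
--------
  100000
Decimal: 41 & 32 = 32



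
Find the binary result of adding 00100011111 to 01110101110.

Add column by column from the right: bit + bit + carry-in; write the sum mod 2, carry 1 when the sum is 2 or 3.
carry:  11001111100
        00100011111
+       01110101110
-------------------
       010011001101
(the carry out of the leftmost column, 0, becomes the leading bit)
Decimal check:
  00100011111 = 256 + 16 + 8 + 4 + 2 + 1 = 287
  01110101110 = 512 + 256 + 128 + 32 + 8 + 4 + 2 = 942
  287 + 942 = 1229, and 010011001101 = 1024 + 128 + 64 + 8 + 4 + 1 = 1229 ✓



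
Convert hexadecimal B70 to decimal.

Expand by place value (powers of 16):
Digit values: B = 11
B70 = 11 × 16^2 + 7 × 16^1 + 0 × 16^0
= 11 × 256 + 7 × 16 + 0 × 1
= 2816 + 112 + 0
= 2928



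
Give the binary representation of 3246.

Using repeated division by 2:
3246 ÷ 2 = 1623 remainder 0
1623 ÷ 2 = 811 remainder 1
811 ÷ 2 = 405 remainder 1
405 ÷ 2 = 202 remainder 1
202 ÷ 2 = 101 remainder 0
101 ÷ 2 = 50 remainder 1
50 ÷ 2 = 25 remainder 0
25 ÷ 2 = 12 remainder 1
12 ÷ 2 = 6 remainder 0
6 ÷ 2 = 3 remainder 0
3 ÷ 2 = 1 remainder 1
1 ÷ 2 = 0 remainder 1
Reading remainders bottom to top: 110010101110



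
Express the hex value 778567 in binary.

Convert each hex digit to 4 bits:
  7 = 0111
  7 = 0111
  8 = 1000
  5 = 0101
  6 = 0110
  7 = 0111
Concatenate: 011101111000010101100111



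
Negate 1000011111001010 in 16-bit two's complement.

Original (sign bit 1, negative): 1000011111001010
Step 1 - Invert all bits: 0111100000110101
Step 2 - Add 1: 0111100000110110
Verification: 1000011111001010 + 0111100000110110 = 10000000000000000; discarding the end carry (carry out of the top bit) leaves the 16-bit value 0000000000000000, as required for x + (-x)



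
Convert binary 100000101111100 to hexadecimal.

Group into 4-bit nibbles from right:
  0100 = 4
  0001 = 1
  0111 = 7
  1100 = C
Result: 417C



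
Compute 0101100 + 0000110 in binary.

Add column by column from the right: bit + bit + carry-in; write the sum mod 2, carry 1 when the sum is 2 or 3.
carry:  0011000
        0101100
+       0000110
---------------
       00110010
(the carry out of the leftmost column, 0, becomes the leading bit)
Decimal check:
  0101100 = 32 + 8 + 4 = 44
  0000110 = 4 + 2 = 6
  44 + 6 = 50, and 00110010 = 32 + 16 + 2 = 50 ✓



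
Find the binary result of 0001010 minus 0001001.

Method 1 - Direct subtraction (column by column from the right: bit − bit − borrow-in; if negative, add 2 and borrow 1 from the next column):
borrow: 0000010
        0001010
-       0001001
---------------
        0000001

Method 2 - Add two's complement:
Two's complement of 0001001: invert → 1110110, add 1 → 1110111
  0001010
+ 1110111
---------
 10000001  (end carry out of the top bit = 1)
Discarding the end carry: 0000001
Decimal check:
  0001010 = 8 + 2 = 10
  0001001 = 8 + 1 = 9
  10 - 9 = 1, and 0000001 = 1 ✓



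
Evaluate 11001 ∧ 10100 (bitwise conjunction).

AND: 1 only when both bits are 1
  11001
& 10100
-------
  10000
Decimal: 25 & 20 = 16



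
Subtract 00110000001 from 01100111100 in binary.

Method 1 - Direct subtraction (column by column from the right: bit − bit − borrow-in; if negative, add 2 and borrow 1 from the next column):
borrow: 01100000110
        01100111100
-       00110000001
-------------------
        00110111011

Method 2 - Add two's complement:
Two's complement of 00110000001: invert → 11001111110, add 1 → 11001111111
  01100111100
+ 11001111111
-------------
 100110111011  (end carry out of the top bit = 1)
Discarding the end carry: 00110111011
Decimal check:
  01100111100 = 512 + 256 + 32 + 16 + 8 + 4 = 828
  00110000001 = 256 + 128 + 1 = 385
  828 - 385 = 443, and 00110111011 = 256 + 128 + 32 + 16 + 8 + 2 + 1 = 443 ✓



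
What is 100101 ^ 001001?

XOR: 1 when bits differ
  100101
^ 001001
--------
  101100
Decimal: 37 ^ 9 = 44



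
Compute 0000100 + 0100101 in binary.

Add column by column from the right: bit + bit + carry-in; write the sum mod 2, carry 1 when the sum is 2 or 3.
carry:  0001000
        0000100
+       0100101
---------------
       00101001
(the carry out of the leftmost column, 0, becomes the leading bit)
Decimal check:
  0000100 = 4
  0100101 = 32 + 4 + 1 = 37
  4 + 37 = 41, and 00101001 = 32 + 8 + 1 = 41 ✓



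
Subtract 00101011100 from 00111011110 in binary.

Method 1 - Direct subtraction (column by column from the right: bit − bit − borrow-in; if negative, add 2 and borrow 1 from the next column):
borrow: 00000000000
        00111011110
-       00101011100
-------------------
        00010000010

Method 2 - Add two's complement:
Two's complement of 00101011100: invert → 11010100011, add 1 → 11010100100
  00111011110
+ 11010100100
-------------
 100010000010  (end carry out of the top bit = 1)
Discarding the end carry: 00010000010
Decimal check:
  00111011110 = 256 + 128 + 64 + 16 + 8 + 4 + 2 = 478
  00101011100 = 256 + 64 + 16 + 8 + 4 = 348
  478 - 348 = 130, and 00010000010 = 128 + 2 = 130 ✓



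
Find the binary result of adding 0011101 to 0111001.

Add column by column from the right: bit + bit + carry-in; write the sum mod 2, carry 1 when the sum is 2 or 3.
carry:  1110010
        0011101
+       0111001
---------------
       01010110
(the carry out of the leftmost column, 0, becomes the leading bit)
Decimal check:
  0011101 = 16 + 8 + 4 + 1 = 29
  0111001 = 32 + 16 + 8 + 1 = 57
  29 + 57 = 86, and 01010110 = 64 + 16 + 4 + 2 = 86 ✓



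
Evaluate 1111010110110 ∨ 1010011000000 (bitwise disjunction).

OR: 1 when either bit is 1
  1111010110110
| 1010011000000
---------------
  1111011110110
Decimal: 7862 | 5312 = 7926



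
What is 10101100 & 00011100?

AND: 1 only when both bits are 1
  10101100
& 00011100
----------
  00001100
Decimal: 172 & 28 = 12



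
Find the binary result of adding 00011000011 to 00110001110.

Add column by column from the right: bit + bit + carry-in; write the sum mod 2, carry 1 when the sum is 2 or 3.
carry:  01100011100
        00011000011
+       00110001110
-------------------
       001001010001
(the carry out of the leftmost column, 0, becomes the leading bit)
Decimal check:
  00011000011 = 128 + 64 + 2 + 1 = 195
  00110001110 = 256 + 128 + 8 + 4 + 2 = 398
  195 + 398 = 593, and 001001010001 = 512 + 64 + 16 + 1 = 593 ✓



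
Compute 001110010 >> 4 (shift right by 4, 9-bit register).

Original: 001110010 (decimal 114)
Shift right by 4 positions
Drop the 4 low bits; fill with zeros on the left
Result: 000000111 (decimal 7)
Equivalent: 114 >> 4 = 114 ÷ 2^4 = 7



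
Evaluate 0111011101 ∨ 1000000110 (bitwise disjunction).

OR: 1 when either bit is 1
  0111011101
| 1000000110
------------
  1111011111
Decimal: 477 | 518 = 991



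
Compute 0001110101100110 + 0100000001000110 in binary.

Add column by column from the right: bit + bit + carry-in; write the sum mod 2, carry 1 when the sum is 2 or 3.
carry:  0000000010001100
        0001110101100110
+       0100000001000110
------------------------
       00101110110101100
(the carry out of the leftmost column, 0, becomes the leading bit)
Decimal check:
  0001110101100110 = 4096 + 2048 + 1024 + 256 + 64 + 32 + 4 + 2 = 7526
  0100000001000110 = 16384 + 64 + 4 + 2 = 16454
  7526 + 16454 = 23980, and 00101110110101100 = 16384 + 4096 + 2048 + 1024 + 256 + 128 + 32 + 8 + 4 = 23980 ✓



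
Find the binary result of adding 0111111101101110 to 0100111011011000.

Add column by column from the right: bit + bit + carry-in; write the sum mod 2, carry 1 when the sum is 2 or 3.
carry:  1111111111110000
        0111111101101110
+       0100111011011000
------------------------
       01100111001000110
(the carry out of the leftmost column, 0, becomes the leading bit)
Decimal check:
  0111111101101110 = 16384 + 8192 + 4096 + 2048 + 1024 + 512 + 256 + 64 + 32 + 8 + 4 + 2 = 32622
  0100111011011000 = 16384 + 2048 + 1024 + 512 + 128 + 64 + 16 + 8 = 20184
  32622 + 20184 = 52806, and 01100111001000110 = 32768 + 16384 + 2048 + 1024 + 512 + 64 + 4 + 2 = 52806 ✓



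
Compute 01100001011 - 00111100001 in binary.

Method 1 - Direct subtraction (column by column from the right: bit − bit − borrow-in; if negative, add 2 and borrow 1 from the next column):
borrow: 01111000000
        01100001011
-       00111100001
-------------------
        00100101010

Method 2 - Add two's complement:
Two's complement of 00111100001: invert → 11000011110, add 1 → 11000011111
  01100001011
+ 11000011111
-------------
 100100101010  (end carry out of the top bit = 1)
Discarding the end carry: 00100101010
Decimal check:
  01100001011 = 512 + 256 + 8 + 2 + 1 = 779
  00111100001 = 256 + 128 + 64 + 32 + 1 = 481
  779 - 481 = 298, and 00100101010 = 256 + 32 + 8 + 2 = 298 ✓



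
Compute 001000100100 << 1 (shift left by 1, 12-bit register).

Original: 001000100100 (decimal 548)
Shift left by 1 position
Append 1 zero on the right
Result: 010001001000 (decimal 1096)
Equivalent: 548 << 1 = 548 × 2^1 = 1096



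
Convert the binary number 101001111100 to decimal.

Sum of powers of 2 for each 1-bit:
2^2 + 2^3 + 2^4 + 2^5 + 2^6 + 2^9 + 2^11
= 4 + 8 + 16 + 32 + 64 + 512 + 2048
= 2684



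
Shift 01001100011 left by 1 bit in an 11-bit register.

Original: 01001100011 (decimal 611)
Shift left by 1 position
Append 1 zero on the right
Result: 10011000110 (decimal 1222)
Equivalent: 611 << 1 = 611 × 2^1 = 1222



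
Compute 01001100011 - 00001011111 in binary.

Method 1 - Direct subtraction (column by column from the right: bit − bit − borrow-in; if negative, add 2 and borrow 1 from the next column):
borrow: 00000111000
        01001100011
-       00001011111
-------------------
        01000000100

Method 2 - Add two's complement:
Two's complement of 00001011111: invert → 11110100000, add 1 → 11110100001
  01001100011
+ 11110100001
-------------
 101000000100  (end carry out of the top bit = 1)
Discarding the end carry: 01000000100
Decimal check:
  01001100011 = 512 + 64 + 32 + 2 + 1 = 611
  00001011111 = 64 + 16 + 8 + 4 + 2 + 1 = 95
  611 - 95 = 516, and 01000000100 = 512 + 4 = 516 ✓



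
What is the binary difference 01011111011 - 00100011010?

Method 1 - Direct subtraction (column by column from the right: bit − bit − borrow-in; if negative, add 2 and borrow 1 from the next column):
borrow: 01000000000
        01011111011
-       00100011010
-------------------
        00111100001

Method 2 - Add two's complement:
Two's complement of 00100011010: invert → 11011100101, add 1 → 11011100110
  01011111011
+ 11011100110
-------------
 100111100001  (end carry out of the top bit = 1)
Discarding the end carry: 00111100001
Decimal check:
  01011111011 = 512 + 128 + 64 + 32 + 16 + 8 + 2 + 1 = 763
  00100011010 = 256 + 16 + 8 + 2 = 282
  763 - 282 = 481, and 00111100001 = 256 + 128 + 64 + 32 + 1 = 481 ✓



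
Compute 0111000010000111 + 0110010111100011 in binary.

Add column by column from the right: bit + bit + carry-in; write the sum mod 2, carry 1 when the sum is 2 or 3.
carry:  1100001100001110
        0111000010000111
+       0110010111100011
------------------------
       01101011001101010
(the carry out of the leftmost column, 0, becomes the leading bit)
Decimal check:
  0111000010000111 = 16384 + 8192 + 4096 + 128 + 4 + 2 + 1 = 28807
  0110010111100011 = 16384 + 8192 + 1024 + 256 + 128 + 64 + 32 + 2 + 1 = 26083
  28807 + 26083 = 54890, and 01101011001101010 = 32768 + 16384 + 4096 + 1024 + 512 + 64 + 32 + 8 + 2 = 54890 ✓



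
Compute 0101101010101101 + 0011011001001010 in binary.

Add column by column from the right: bit + bit + carry-in; write the sum mod 2, carry 1 when the sum is 2 or 3.
carry:  1111110000010000
        0101101010101101
+       0011011001001010
------------------------
       01001000011110111
(the carry out of the leftmost column, 0, becomes the leading bit)
Decimal check:
  0101101010101101 = 16384 + 4096 + 2048 + 512 + 128 + 32 + 8 + 4 + 1 = 23213
  0011011001001010 = 8192 + 4096 + 1024 + 512 + 64 + 8 + 2 = 13898
  23213 + 13898 = 37111, and 01001000011110111 = 32768 + 4096 + 128 + 64 + 32 + 16 + 4 + 2 + 1 = 37111 ✓



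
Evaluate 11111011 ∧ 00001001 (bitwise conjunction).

AND: 1 only when both bits are 1
  11111011
& 00001001
----------
  00001001
Decimal: 251 & 9 = 9



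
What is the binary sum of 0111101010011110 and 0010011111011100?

Add column by column from the right: bit + bit + carry-in; write the sum mod 2, carry 1 when the sum is 2 or 3.
carry:  1111111100111000
        0111101010011110
+       0010011111011100
------------------------
       01010001001111010
(the carry out of the leftmost column, 0, becomes the leading bit)
Decimal check:
  0111101010011110 = 16384 + 8192 + 4096 + 2048 + 512 + 128 + 16 + 8 + 4 + 2 = 31390
  0010011111011100 = 8192 + 1024 + 512 + 256 + 128 + 64 + 16 + 8 + 4 = 10204
  31390 + 10204 = 41594, and 01010001001111010 = 32768 + 8192 + 512 + 64 + 32 + 16 + 8 + 2 = 41594 ✓



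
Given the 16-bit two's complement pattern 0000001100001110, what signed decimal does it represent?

Binary: 0000001100001110
Sign bit: 0 (non-negative)
Read directly as an unsigned value:
0000001100001110 = 512 + 256 + 8 + 4 + 2 = 782
Value: 782



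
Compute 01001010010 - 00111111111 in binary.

Method 1 - Direct subtraction (column by column from the right: bit − bit − borrow-in; if negative, add 2 and borrow 1 from the next column):
borrow: 01111111110
        01001010010
-       00111111111
-------------------
        00001010011

Method 2 - Add two's complement:
Two's complement of 00111111111: invert → 11000000000, add 1 → 11000000001
  01001010010
+ 11000000001
-------------
 100001010011  (end carry out of the top bit = 1)
Discarding the end carry: 00001010011
Decimal check:
  01001010010 = 512 + 64 + 16 + 2 = 594
  00111111111 = 256 + 128 + 64 + 32 + 16 + 8 + 4 + 2 + 1 = 511
  594 - 511 = 83, and 00001010011 = 64 + 16 + 2 + 1 = 83 ✓



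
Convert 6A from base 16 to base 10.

Expand by place value (powers of 16):
Digit values: A = 10
6A = 6 × 16^1 + 10 × 16^0
= 6 × 16 + 10 × 1
= 96 + 10
= 106



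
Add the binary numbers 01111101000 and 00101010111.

Add column by column from the right: bit + bit + carry-in; write the sum mod 2, carry 1 when the sum is 2 or 3.
carry:  11110000000
        01111101000
+       00101010111
-------------------
       010100111111
(the carry out of the leftmost column, 0, becomes the leading bit)
Decimal check:
  01111101000 = 512 + 256 + 128 + 64 + 32 + 8 = 1000
  00101010111 = 256 + 64 + 16 + 4 + 2 + 1 = 343
  1000 + 343 = 1343, and 010100111111 = 1024 + 256 + 32 + 16 + 8 + 4 + 2 + 1 = 1343 ✓



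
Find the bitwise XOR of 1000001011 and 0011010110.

XOR: 1 when bits differ
  1000001011
^ 0011010110
------------
  1011011101
Decimal: 523 ^ 214 = 733



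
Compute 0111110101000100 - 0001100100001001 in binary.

Method 1 - Direct subtraction (column by column from the right: bit − bit − borrow-in; if negative, add 2 and borrow 1 from the next column):
borrow: 0000000001110110
        0111110101000100
-       0001100100001001
------------------------
        0110010000111011

Method 2 - Add two's complement:
Two's complement of 0001100100001001: invert → 1110011011110110, add 1 → 1110011011110111
  0111110101000100
+ 1110011011110111
------------------
 10110010000111011  (end carry out of the top bit = 1)
Discarding the end carry: 0110010000111011
Decimal check:
  0111110101000100 = 16384 + 8192 + 4096 + 2048 + 1024 + 256 + 64 + 4 = 32068
  0001100100001001 = 4096 + 2048 + 256 + 8 + 1 = 6409
  32068 - 6409 = 25659, and 0110010000111011 = 16384 + 8192 + 1024 + 32 + 16 + 8 + 2 + 1 = 25659 ✓



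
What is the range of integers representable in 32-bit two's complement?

For 32-bit two's complement:
Minimum: -2^31 = -2147483648
Maximum: 2^31 - 1 = 2147483647



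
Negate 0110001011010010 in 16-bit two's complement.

Original: 0110001011010010
Step 1 - Invert all bits: 1001110100101101
Step 2 - Add 1: 1001110100101110
Verification: 0110001011010010 + 1001110100101110 = 10000000000000000; discarding the end carry (carry out of the top bit) leaves the 16-bit value 0000000000000000, as required for x + (-x)



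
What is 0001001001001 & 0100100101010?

AND: 1 only when both bits are 1
  0001001001001
& 0100100101010
---------------
  0000000001000
Decimal: 585 & 2346 = 8



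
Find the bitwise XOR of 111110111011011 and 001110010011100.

XOR: 1 when bits differ
  111110111011011
^ 001110010011100
-----------------
  110000101000111
Decimal: 32219 ^ 7324 = 24903



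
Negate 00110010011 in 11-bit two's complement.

Original: 00110010011
Step 1 - Invert all bits: 11001101100
Step 2 - Add 1: 11001101101
Verification: 00110010011 + 11001101101 = 100000000000; discarding the end carry (carry out of the top bit) leaves the 11-bit value 00000000000, as required for x + (-x)



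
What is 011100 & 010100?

AND: 1 only when both bits are 1
  011100
& 010100
--------
  010100
Decimal: 28 & 20 = 20



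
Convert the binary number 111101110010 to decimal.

Sum of powers of 2 for each 1-bit:
2^1 + 2^4 + 2^5 + 2^6 + 2^8 + 2^9 + 2^10 + 2^11
= 2 + 16 + 32 + 64 + 256 + 512 + 1024 + 2048
= 3954



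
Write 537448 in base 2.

Using repeated division by 2:
537448 ÷ 2 = 268724 remainder 0
268724 ÷ 2 = 134362 remainder 0
134362 ÷ 2 = 67181 remainder 0
67181 ÷ 2 = 33590 remainder 1
33590 ÷ 2 = 16795 remainder 0
16795 ÷ 2 = 8397 remainder 1
8397 ÷ 2 = 4198 remainder 1
4198 ÷ 2 = 2099 remainder 0
2099 ÷ 2 = 1049 remainder 1
1049 ÷ 2 = 524 remainder 1
524 ÷ 2 = 262 remainder 0
262 ÷ 2 = 131 remainder 0
131 ÷ 2 = 65 remainder 1
65 ÷ 2 = 32 remainder 1
32 ÷ 2 = 16 remainder 0
16 ÷ 2 = 8 remainder 0
8 ÷ 2 = 4 remainder 0
4 ÷ 2 = 2 remainder 0
2 ÷ 2 = 1 remainder 0
1 ÷ 2 = 0 remainder 1
Reading remainders bottom to top: 10000011001101101000



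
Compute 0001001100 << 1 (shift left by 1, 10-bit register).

Original: 0001001100 (decimal 76)
Shift left by 1 position
Append 1 zero on the right
Result: 0010011000 (decimal 152)
Equivalent: 76 << 1 = 76 × 2^1 = 152



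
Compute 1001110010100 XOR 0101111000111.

XOR: 1 when bits differ
  1001110010100
^ 0101111000111
---------------
  1100001010011
Decimal: 5012 ^ 3015 = 6227



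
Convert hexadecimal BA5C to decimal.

Expand by place value (powers of 16):
Digit values: B = 11, A = 10, C = 12
BA5C = 11 × 16^3 + 10 × 16^2 + 5 × 16^1 + 12 × 16^0
= 11 × 4096 + 10 × 256 + 5 × 16 + 12 × 1
= 45056 + 2560 + 80 + 12
= 47708



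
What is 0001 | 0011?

OR: 1 when either bit is 1
  0001
| 0011
------
  0011
Decimal: 1 | 3 = 3



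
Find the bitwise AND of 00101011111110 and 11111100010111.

AND: 1 only when both bits are 1
  00101011111110
& 11111100010111
----------------
  00101000010110
Decimal: 2814 & 16151 = 2582



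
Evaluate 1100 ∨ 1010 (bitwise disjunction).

OR: 1 when either bit is 1
  1100
| 1010
------
  1110
Decimal: 12 | 10 = 14



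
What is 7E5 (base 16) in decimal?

Expand by place value (powers of 16):
Digit values: E = 14
7E5 = 7 × 16^2 + 14 × 16^1 + 5 × 16^0
= 7 × 256 + 14 × 16 + 5 × 1
= 1792 + 224 + 5
= 2021



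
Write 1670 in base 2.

Using repeated division by 2:
1670 ÷ 2 = 835 remainder 0
835 ÷ 2 = 417 remainder 1
417 ÷ 2 = 208 remainder 1
208 ÷ 2 = 104 remainder 0
104 ÷ 2 = 52 remainder 0
52 ÷ 2 = 26 remainder 0
26 ÷ 2 = 13 remainder 0
13 ÷ 2 = 6 remainder 1
6 ÷ 2 = 3 remainder 0
3 ÷ 2 = 1 remainder 1
1 ÷ 2 = 0 remainder 1
Reading remainders bottom to top: 11010000110



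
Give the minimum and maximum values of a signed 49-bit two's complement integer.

For 49-bit two's complement:
Minimum: -2^48 = -281474976710656
Maximum: 2^48 - 1 = 281474976710655



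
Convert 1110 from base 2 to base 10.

Sum of powers of 2 for each 1-bit:
2^1 + 2^2 + 2^3
= 2 + 4 + 8
= 14



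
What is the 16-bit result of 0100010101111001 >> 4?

Original: 0100010101111001 (decimal 17785)
Shift right by 4 positions
Drop the 4 low bits; fill with zeros on the left
Result: 0000010001010111 (decimal 1111)
Equivalent: 17785 >> 4 = 17785 ÷ 2^4 = 1111



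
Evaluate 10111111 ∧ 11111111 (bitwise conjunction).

AND: 1 only when both bits are 1
  10111111
& 11111111
----------
  10111111
Decimal: 191 & 255 = 191



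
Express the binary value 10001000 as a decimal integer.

Sum of powers of 2 for each 1-bit:
2^3 + 2^7
= 8 + 128
= 136



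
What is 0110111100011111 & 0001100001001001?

AND: 1 only when both bits are 1
  0110111100011111
& 0001100001001001
------------------
  0000100000001001
Decimal: 28447 & 6217 = 2057



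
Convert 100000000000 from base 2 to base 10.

Sum of powers of 2 for each 1-bit:
2^11
= 2048
= 2048



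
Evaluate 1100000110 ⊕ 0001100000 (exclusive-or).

XOR: 1 when bits differ
  1100000110
^ 0001100000
------------
  1101100110
Decimal: 774 ^ 96 = 870



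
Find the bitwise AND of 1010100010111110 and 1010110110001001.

AND: 1 only when both bits are 1
  1010100010111110
& 1010110110001001
------------------
  1010100010001000
Decimal: 43198 & 44425 = 43144



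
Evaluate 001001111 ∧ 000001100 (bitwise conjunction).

AND: 1 only when both bits are 1
  001001111
& 000001100
-----------
  000001100
Decimal: 79 & 12 = 12



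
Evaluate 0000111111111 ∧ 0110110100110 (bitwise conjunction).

AND: 1 only when both bits are 1
  0000111111111
& 0110110100110
---------------
  0000110100110
Decimal: 511 & 3494 = 422



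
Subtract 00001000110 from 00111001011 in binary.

Method 1 - Direct subtraction (column by column from the right: bit − bit − borrow-in; if negative, add 2 and borrow 1 from the next column):
borrow: 00000001000
        00111001011
-       00001000110
-------------------
        00110000101

Method 2 - Add two's complement:
Two's complement of 00001000110: invert → 11110111001, add 1 → 11110111010
  00111001011
+ 11110111010
-------------
 100110000101  (end carry out of the top bit = 1)
Discarding the end carry: 00110000101
Decimal check:
  00111001011 = 256 + 128 + 64 + 8 + 2 + 1 = 459
  00001000110 = 64 + 4 + 2 = 70
  459 - 70 = 389, and 00110000101 = 256 + 128 + 4 + 1 = 389 ✓



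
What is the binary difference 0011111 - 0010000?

Method 1 - Direct subtraction (column by column from the right: bit − bit − borrow-in; if negative, add 2 and borrow 1 from the next column):
borrow: 0000000
        0011111
-       0010000
---------------
        0001111

Method 2 - Add two's complement:
Two's complement of 0010000: invert → 1101111, add 1 → 1110000
  0011111
+ 1110000
---------
 10001111  (end carry out of the top bit = 1)
Discarding the end carry: 0001111
Decimal check:
  0011111 = 16 + 8 + 4 + 2 + 1 = 31
  0010000 = 16
  31 - 16 = 15, and 0001111 = 8 + 4 + 2 + 1 = 15 ✓



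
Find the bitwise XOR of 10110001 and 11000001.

XOR: 1 when bits differ
  10110001
^ 11000001
----------
  01110000
Decimal: 177 ^ 193 = 112



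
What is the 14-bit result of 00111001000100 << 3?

Original: 00111001000100 (decimal 3652)
Shift left by 3 positions
Append 3 zeros on the right and drop the 3 high bits that overflow the 14-bit width
Result: 11001000100000 (decimal 12832)
Equivalent: 3652 << 3 = 3652 × 2^3 = 29216, truncated to 14 bits = 12832



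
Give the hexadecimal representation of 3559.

Using repeated division by 16 (digits 10–15 are A–F):
3559 ÷ 16 = 222 remainder 7
222 ÷ 16 = 13 remainder 14 (E)
13 ÷ 16 = 0 remainder 13 (D)
Reading remainders bottom to top: DE7



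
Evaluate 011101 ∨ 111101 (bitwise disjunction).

OR: 1 when either bit is 1
  011101
| 111101
--------
  111101
Decimal: 29 | 61 = 61



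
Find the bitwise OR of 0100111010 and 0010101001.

OR: 1 when either bit is 1
  0100111010
| 0010101001
------------
  0110111011
Decimal: 314 | 169 = 443



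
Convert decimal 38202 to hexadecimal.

Using repeated division by 16 (digits 10–15 are A–F):
38202 ÷ 16 = 2387 remainder 10 (A)
2387 ÷ 16 = 149 remainder 3
149 ÷ 16 = 9 remainder 5
9 ÷ 16 = 0 remainder 9
Reading remainders bottom to top: 953A



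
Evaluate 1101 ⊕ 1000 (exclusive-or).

XOR: 1 when bits differ
  1101
^ 1000
------
  0101
Decimal: 13 ^ 8 = 5



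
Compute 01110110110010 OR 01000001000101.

OR: 1 when either bit is 1
  01110110110010
| 01000001000101
----------------
  01110111110111
Decimal: 7602 | 4165 = 7671



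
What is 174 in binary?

Using repeated division by 2:
174 ÷ 2 = 87 remainder 0
87 ÷ 2 = 43 remainder 1
43 ÷ 2 = 21 remainder 1
21 ÷ 2 = 10 remainder 1
10 ÷ 2 = 5 remainder 0
5 ÷ 2 = 2 remainder 1
2 ÷ 2 = 1 remainder 0
1 ÷ 2 = 0 remainder 1
Reading remainders bottom to top: 10101110



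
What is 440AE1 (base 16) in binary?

Convert each hex digit to 4 bits:
  4 = 0100
  4 = 0100
  0 = 0000
  A = 1010
  E = 1110
  1 = 0001
Concatenate: 010001000000101011100001



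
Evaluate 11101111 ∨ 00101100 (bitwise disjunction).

OR: 1 when either bit is 1
  11101111
| 00101100
----------
  11101111
Decimal: 239 | 44 = 239



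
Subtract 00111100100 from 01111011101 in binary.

Method 1 - Direct subtraction (column by column from the right: bit − bit − borrow-in; if negative, add 2 and borrow 1 from the next column):
borrow: 01111000000
        01111011101
-       00111100100
-------------------
        00111111001

Method 2 - Add two's complement:
Two's complement of 00111100100: invert → 11000011011, add 1 → 11000011100
  01111011101
+ 11000011100
-------------
 100111111001  (end carry out of the top bit = 1)
Discarding the end carry: 00111111001
Decimal check:
  01111011101 = 512 + 256 + 128 + 64 + 16 + 8 + 4 + 1 = 989
  00111100100 = 256 + 128 + 64 + 32 + 4 = 484
  989 - 484 = 505, and 00111111001 = 256 + 128 + 64 + 32 + 16 + 8 + 1 = 505 ✓



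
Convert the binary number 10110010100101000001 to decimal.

Sum of powers of 2 for each 1-bit:
2^0 + 2^6 + 2^8 + 2^11 + 2^13 + 2^16 + 2^17 + 2^19
= 1 + 64 + 256 + 2048 + 8192 + 65536 + 131072 + 524288
= 731457



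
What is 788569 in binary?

Using repeated division by 2:
788569 ÷ 2 = 394284 remainder 1
394284 ÷ 2 = 197142 remainder 0
197142 ÷ 2 = 98571 remainder 0
98571 ÷ 2 = 49285 remainder 1
49285 ÷ 2 = 24642 remainder 1
24642 ÷ 2 = 12321 remainder 0
12321 ÷ 2 = 6160 remainder 1
6160 ÷ 2 = 3080 remainder 0
3080 ÷ 2 = 1540 remainder 0
1540 ÷ 2 = 770 remainder 0
770 ÷ 2 = 385 remainder 0
385 ÷ 2 = 192 remainder 1
192 ÷ 2 = 96 remainder 0
96 ÷ 2 = 48 remainder 0
48 ÷ 2 = 24 remainder 0
24 ÷ 2 = 12 remainder 0
12 ÷ 2 = 6 remainder 0
6 ÷ 2 = 3 remainder 0
3 ÷ 2 = 1 remainder 1
1 ÷ 2 = 0 remainder 1
Reading remainders bottom to top: 11000000100001011001



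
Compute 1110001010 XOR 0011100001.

XOR: 1 when bits differ
  1110001010
^ 0011100001
------------
  1101101011
Decimal: 906 ^ 225 = 875



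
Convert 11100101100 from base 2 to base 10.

Sum of powers of 2 for each 1-bit:
2^2 + 2^3 + 2^5 + 2^8 + 2^9 + 2^10
= 4 + 8 + 32 + 256 + 512 + 1024
= 1836



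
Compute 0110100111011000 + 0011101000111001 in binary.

Add column by column from the right: bit + bit + carry-in; write the sum mod 2, carry 1 when the sum is 2 or 3.
carry:  1111011111110000
        0110100111011000
+       0011101000111001
------------------------
       01010010000010001
(the carry out of the leftmost column, 0, becomes the leading bit)
Decimal check:
  0110100111011000 = 16384 + 8192 + 2048 + 256 + 128 + 64 + 16 + 8 = 27096
  0011101000111001 = 8192 + 4096 + 2048 + 512 + 32 + 16 + 8 + 1 = 14905
  27096 + 14905 = 42001, and 01010010000010001 = 32768 + 8192 + 1024 + 16 + 1 = 42001 ✓



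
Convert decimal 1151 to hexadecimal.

Using repeated division by 16 (digits 10–15 are A–F):
1151 ÷ 16 = 71 remainder 15 (F)
71 ÷ 16 = 4 remainder 7
4 ÷ 16 = 0 remainder 4
Reading remainders bottom to top: 47F



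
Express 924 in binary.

Using repeated division by 2:
924 ÷ 2 = 462 remainder 0
462 ÷ 2 = 231 remainder 0
231 ÷ 2 = 115 remainder 1
115 ÷ 2 = 57 remainder 1
57 ÷ 2 = 28 remainder 1
28 ÷ 2 = 14 remainder 0
14 ÷ 2 = 7 remainder 0
7 ÷ 2 = 3 remainder 1
3 ÷ 2 = 1 remainder 1
1 ÷ 2 = 0 remainder 1
Reading remainders bottom to top: 1110011100



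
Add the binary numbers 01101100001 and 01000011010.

Add column by column from the right: bit + bit + carry-in; write the sum mod 2, carry 1 when the sum is 2 or 3.
carry:  10000000000
        01101100001
+       01000011010
-------------------
       010101111011
(the carry out of the leftmost column, 0, becomes the leading bit)
Decimal check:
  01101100001 = 512 + 256 + 64 + 32 + 1 = 865
  01000011010 = 512 + 16 + 8 + 2 = 538
  865 + 538 = 1403, and 010101111011 = 1024 + 256 + 64 + 32 + 16 + 8 + 2 + 1 = 1403 ✓



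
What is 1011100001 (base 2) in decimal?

Sum of powers of 2 for each 1-bit:
2^0 + 2^5 + 2^6 + 2^7 + 2^9
= 1 + 32 + 64 + 128 + 512
= 737



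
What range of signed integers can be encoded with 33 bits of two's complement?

For 33-bit two's complement:
Minimum: -2^32 = -4294967296
Maximum: 2^32 - 1 = 4294967295



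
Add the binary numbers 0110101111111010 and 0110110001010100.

Add column by column from the right: bit + bit + carry-in; write the sum mod 2, carry 1 when the sum is 2 or 3.
carry:  1101111111100000
        0110101111111010
+       0110110001010100
------------------------
       01101100001001110
(the carry out of the leftmost column, 0, becomes the leading bit)
Decimal check:
  0110101111111010 = 16384 + 8192 + 2048 + 512 + 256 + 128 + 64 + 32 + 16 + 8 + 2 = 27642
  0110110001010100 = 16384 + 8192 + 2048 + 1024 + 64 + 16 + 4 = 27732
  27642 + 27732 = 55374, and 01101100001001110 = 32768 + 16384 + 4096 + 2048 + 64 + 8 + 4 + 2 = 55374 ✓



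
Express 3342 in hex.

Using repeated division by 16 (digits 10–15 are A–F):
3342 ÷ 16 = 208 remainder 14 (E)
208 ÷ 16 = 13 remainder 0
13 ÷ 16 = 0 remainder 13 (D)
Reading remainders bottom to top: D0E



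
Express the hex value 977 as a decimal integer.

Expand by place value (powers of 16):
977 = 9 × 16^2 + 7 × 16^1 + 7 × 16^0
= 9 × 256 + 7 × 16 + 7 × 1
= 2304 + 112 + 7
= 2423



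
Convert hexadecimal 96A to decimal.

Expand by place value (powers of 16):
Digit values: A = 10
96A = 9 × 16^2 + 6 × 16^1 + 10 × 16^0
= 9 × 256 + 6 × 16 + 10 × 1
= 2304 + 96 + 10
= 2410



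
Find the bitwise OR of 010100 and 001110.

OR: 1 when either bit is 1
  010100
| 001110
--------
  011110
Decimal: 20 | 14 = 30



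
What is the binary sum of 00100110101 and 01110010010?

Add column by column from the right: bit + bit + carry-in; write the sum mod 2, carry 1 when the sum is 2 or 3.
carry:  11001100000
        00100110101
+       01110010010
-------------------
       010011000111
(the carry out of the leftmost column, 0, becomes the leading bit)
Decimal check:
  00100110101 = 256 + 32 + 16 + 4 + 1 = 309
  01110010010 = 512 + 256 + 128 + 16 + 2 = 914
  309 + 914 = 1223, and 010011000111 = 1024 + 128 + 64 + 4 + 2 + 1 = 1223 ✓



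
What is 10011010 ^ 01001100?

XOR: 1 when bits differ
  10011010
^ 01001100
----------
  11010110
Decimal: 154 ^ 76 = 214



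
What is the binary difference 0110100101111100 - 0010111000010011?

Method 1 - Direct subtraction (column by column from the right: bit − bit − borrow-in; if negative, add 2 and borrow 1 from the next column):
borrow: 0111110000000110
        0110100101111100
-       0010111000010011
------------------------
        0011101101101001

Method 2 - Add two's complement:
Two's complement of 0010111000010011: invert → 1101000111101100, add 1 → 1101000111101101
  0110100101111100
+ 1101000111101101
------------------
 10011101101101001  (end carry out of the top bit = 1)
Discarding the end carry: 0011101101101001
Decimal check:
  0110100101111100 = 16384 + 8192 + 2048 + 256 + 64 + 32 + 16 + 8 + 4 = 27004
  0010111000010011 = 8192 + 2048 + 1024 + 512 + 16 + 2 + 1 = 11795
  27004 - 11795 = 15209, and 0011101101101001 = 8192 + 4096 + 2048 + 512 + 256 + 64 + 32 + 8 + 1 = 15209 ✓

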